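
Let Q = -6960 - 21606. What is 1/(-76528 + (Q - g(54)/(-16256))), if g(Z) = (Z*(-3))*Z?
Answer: -4064/427104203 ≈ -9.5152e-6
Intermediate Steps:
Q = -28566
g(Z) = -3*Z**2 (g(Z) = (-3*Z)*Z = -3*Z**2)
1/(-76528 + (Q - g(54)/(-16256))) = 1/(-76528 + (-28566 - (-3*54**2)/(-16256))) = 1/(-76528 + (-28566 - (-3*2916)*(-1)/16256)) = 1/(-76528 + (-28566 - (-8748)*(-1)/16256)) = 1/(-76528 + (-28566 - 1*2187/4064)) = 1/(-76528 + (-28566 - 2187/4064)) = 1/(-76528 - 116094411/4064) = 1/(-427104203/4064) = -4064/427104203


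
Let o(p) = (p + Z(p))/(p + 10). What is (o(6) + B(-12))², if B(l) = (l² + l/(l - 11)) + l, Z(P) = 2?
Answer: 37442161/2116 ≈ 17695.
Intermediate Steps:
B(l) = l + l² + l/(-11 + l) (B(l) = (l² + l/(-11 + l)) + l = l + l² + l/(-11 + l))
o(p) = (2 + p)/(10 + p) (o(p) = (p + 2)/(p + 10) = (2 + p)/(10 + p))
(o(6) + B(-12))² = ((2 + 6)/(10 + 6) - 12*(-10 + (-12)² - 10*(-12))/(-11 - 12))² = (8/16 - 12*(-10 + 144 + 120)/(-23))² = ((1/16)*8 - 12*(-1/23)*254)² = (½ + 3048/23)² = (6119/46)² = 37442161/2116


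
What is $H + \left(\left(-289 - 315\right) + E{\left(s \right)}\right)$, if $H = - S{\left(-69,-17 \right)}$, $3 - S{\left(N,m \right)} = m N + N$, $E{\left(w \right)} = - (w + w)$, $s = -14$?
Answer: $525$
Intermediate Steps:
$E{\left(w \right)} = - 2 w$
$S{\left(N,m \right)} = 3 - N - N m$ ($S{\left(N,m \right)} = 3 - \left(m N + N\right) = 3 - \left(N m + N\right) = 3 - \left(N + N m\right) = 3 - N - N m$)
$H = 1101$ ($H = - (3 - -69 - \left(-69\right) \left(-17\right)) = - (3 + 69 - 1173) = \left(-1\right) \left(-1101\right) = 1101$)
$H + \left(\left(-289 - 315\right) + E{\left(s \right)}\right) = 1101 - 576 = 525$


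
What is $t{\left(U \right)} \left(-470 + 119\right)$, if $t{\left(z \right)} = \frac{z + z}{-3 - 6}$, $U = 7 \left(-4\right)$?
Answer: $-2184$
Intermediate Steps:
$U = -28$
$t{\left(z \right)} = - \frac{2 z}{9}$ ($t{\left(z \right)} = \frac{2 z}{-9} = 2 z \left(- \frac{1}{9}\right) = - \frac{2 z}{9}$)
$t{\left(U \right)} \left(-470 + 119\right) = \left(- \frac{2}{9}\right) \left(-28\right) \left(-470 + 119\right) = \frac{56}{9} \left(-351\right) = -2184$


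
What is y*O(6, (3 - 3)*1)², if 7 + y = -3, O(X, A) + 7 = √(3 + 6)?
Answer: -160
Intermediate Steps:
O(X, A) = -4 (O(X, A) = -7 + √(3 + 6) = -7 + √9 = -7 + 3 = -4)
y = -10 (y = -7 - 3 = -10)
y*O(6, (3 - 3)*1)² = -10*(-4)² = -10*16 = -160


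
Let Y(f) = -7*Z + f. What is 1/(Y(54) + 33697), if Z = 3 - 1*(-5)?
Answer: 1/33695 ≈ 2.9678e-5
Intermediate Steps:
Z = 8 (Z = 3 + 5 = 8)
Y(f) = -56 + f (Y(f) = -7*8 + f = -56 + f)
1/(Y(54) + 33697) = 1/((-56 + 54) + 33697) = 1/(-2 + 33697) = 1/33695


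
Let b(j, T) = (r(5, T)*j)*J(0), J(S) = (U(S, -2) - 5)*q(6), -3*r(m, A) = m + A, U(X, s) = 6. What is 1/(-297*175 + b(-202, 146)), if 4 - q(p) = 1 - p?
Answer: 1/39531 ≈ 2.5297e-5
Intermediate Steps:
q(p) = 3 + p (q(p) = 4 - (1 - p) = 4 + (-1 + p) = 3 + p)
r(m, A) = -A/3 - m/3 (r(m, A) = -(m + A)/3 = -(A + m)/3 = -A/3 - m/3)
J(S) = 9 (J(S) = (6 - 5)*(3 + 6) = 1*9 = 9)
b(j, T) = 9*j*(-5/3 - T/3) (b(j, T) = ((-T/3 - ⅓*5)*j)*9 = ((-T/3 - 5/3)*j)*9 = ((-5/3 - T/3)*j)*9 = (j*(-5/3 - T/3))*9 = 9*j*(-5/3 - T/3))
1/(-297*175 + b(-202, 146)) = 1/(-297*175 - 3*(-202)*(5 + 146)) = 1/(-51975 - 3*(-202)*151) = 1/(-51975 + 91506) = 1/39531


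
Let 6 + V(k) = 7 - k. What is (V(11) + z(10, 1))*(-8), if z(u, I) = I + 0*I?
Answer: 72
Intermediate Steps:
V(k) = 1 - k (V(k) = -6 + (7 - k) = 1 - k)
z(u, I) = I (z(u, I) = I + 0 = I)
(V(11) + z(10, 1))*(-8) = ((1 - 1*11) + 1)*(-8) = ((1 - 11) + 1)*(-8) = (-10 + 1)*(-8) = -9*(-8) = 72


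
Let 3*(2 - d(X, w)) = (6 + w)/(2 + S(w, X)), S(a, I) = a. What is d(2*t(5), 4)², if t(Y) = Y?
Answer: 169/81 ≈ 2.0864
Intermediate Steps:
d(X, w) = 2 - (6 + w)/(3*(2 + w))
d(2*t(5), 4)² = ((6 + 5*4)/(3*(2 + 4)))² = ((⅓)*(6 + 20)/6)² = ((⅓)*(⅙)*26)² = (13/9)² = 169/81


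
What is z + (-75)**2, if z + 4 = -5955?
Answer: -334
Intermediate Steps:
z = -5959 (z = -4 - 5955 = -5959)
z + (-75)**2 = -5959 + (-75)**2 = -5959 + 5625 = -334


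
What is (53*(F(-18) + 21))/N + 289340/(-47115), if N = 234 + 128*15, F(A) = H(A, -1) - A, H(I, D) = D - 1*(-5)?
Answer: -34390885/6765714 ≈ -5.0831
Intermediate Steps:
H(I, D) = 5 + D (H(I, D) = D + 5 = 5 + D)
F(A) = 4 - A (F(A) = (5 - 1) - A = 4 - A)
N = 2154 (N = 234 + 1920 = 2154)
(53*(F(-18) + 21))/N + 289340/(-47115) = (53*((4 - 1*(-18)) + 21))/2154 + 289340/(-47115) = (53*((4 + 18) + 21))*(1/2154) + 289340*(-1/47115) = (53*(22 + 21))*(1/2154) - 57868/9423 = (53*43)*(1/2154) - 57868/9423 = 2279*(1/2154) - 57868/9423 = 2279/2154 - 57868/9423 = -34390885/6765714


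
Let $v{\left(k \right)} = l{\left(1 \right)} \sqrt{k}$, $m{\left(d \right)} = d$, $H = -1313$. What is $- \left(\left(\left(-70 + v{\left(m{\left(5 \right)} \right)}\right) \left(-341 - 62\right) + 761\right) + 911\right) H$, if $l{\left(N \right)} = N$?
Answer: $39235066 - 529139 \sqrt{5} \approx 3.8052 \cdot 10^{7}$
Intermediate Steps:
$v{\left(k \right)} = \sqrt{k}$ ($v{\left(k \right)} = 1 \sqrt{k} = \sqrt{k}$)
$- \left(\left(\left(-70 + v{\left(m{\left(5 \right)} \right)}\right) \left(-341 - 62\right) + 761\right) + 911\right) H = - \left(\left(\left(-70 + \sqrt{5}\right) \left(-341 - 62\right) + 761\right) + 911\right) \left(-1313\right) = - \left(\left(\left(-70 + \sqrt{5}\right) \left(-403\right) + 761\right) + 911\right) \left(-1313\right) = - \left(\left(\left(28210 - 403 \sqrt{5}\right) + 761\right) + 911\right) \left(-1313\right) = - \left(\left(28971 - 403 \sqrt{5}\right) + 911\right) \left(-1313\right) = - \left(29882 - 403 \sqrt{5}\right) \left(-1313\right) = - (-39235066 + 529139 \sqrt{5}) = 39235066 - 529139 \sqrt{5}$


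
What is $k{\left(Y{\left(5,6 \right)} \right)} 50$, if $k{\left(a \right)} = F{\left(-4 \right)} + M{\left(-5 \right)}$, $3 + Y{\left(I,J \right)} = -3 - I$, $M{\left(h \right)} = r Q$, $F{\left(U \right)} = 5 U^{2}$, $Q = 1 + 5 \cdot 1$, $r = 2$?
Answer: $4600$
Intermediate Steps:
$Q = 6$ ($Q = 1 + 5 = 6$)
$M{\left(h \right)} = 12$ ($M{\left(h \right)} = 2 \cdot 6 = 12$)
$Y{\left(I,J \right)} = -6 - I$ ($Y{\left(I,J \right)} = -3 - \left(3 + I\right) = -6 - I$)
$k{\left(a \right)} = 92$ ($k{\left(a \right)} = 5 \left(-4\right)^{2} + 12 = 5 \cdot 16 + 12 = 80 + 12 = 92$)
$k{\left(Y{\left(5,6 \right)} \right)} 50 = 92 \cdot 50 = 4600$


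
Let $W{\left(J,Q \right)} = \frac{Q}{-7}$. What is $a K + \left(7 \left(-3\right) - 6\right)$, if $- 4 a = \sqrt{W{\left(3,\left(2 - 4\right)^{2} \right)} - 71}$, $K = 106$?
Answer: $-27 - \frac{53 i \sqrt{3507}}{14} \approx -27.0 - 224.19 i$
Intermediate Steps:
$W{\left(J,Q \right)} = - \frac{Q}{7}$ ($W{\left(J,Q \right)} = Q \left(- \frac{1}{7}\right) = - \frac{Q}{7}$)
$a = - \frac{i \sqrt{3507}}{28}$ ($a = - \frac{\sqrt{- \frac{\left(2 - 4\right)^{2}}{7} - 71}}{4} = - \frac{\sqrt{- \frac{\left(-2\right)^{2}}{7} - 71}}{4} = - \frac{\sqrt{\left(- \frac{1}{7}\right) 4 - 71}}{4} = - \frac{\sqrt{- \frac{4}{7} - 71}}{4} = - \frac{\sqrt{- \frac{501}{7}}}{4} = - \frac{\frac{1}{7} i \sqrt{3507}}{4} = - \frac{i \sqrt{3507}}{28} \approx - 2.115 i$)
$a K + \left(7 \left(-3\right) - 6\right) = - \frac{i \sqrt{3507}}{28} \cdot 106 + \left(7 \left(-3\right) - 6\right) = - \frac{53 i \sqrt{3507}}{14} - 27 = -27 - \frac{53 i \sqrt{3507}}{14}$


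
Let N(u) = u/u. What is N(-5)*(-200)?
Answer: -200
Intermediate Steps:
N(u) = 1
N(-5)*(-200) = 1*(-200) = -200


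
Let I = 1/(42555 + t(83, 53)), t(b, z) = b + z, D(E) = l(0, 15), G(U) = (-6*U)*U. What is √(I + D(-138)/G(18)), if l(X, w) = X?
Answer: √42691/42691 ≈ 0.0048399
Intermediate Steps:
G(U) = -6*U²
D(E) = 0
I = 1/42691 (I = 1/(42555 + (83 + 53)) = 1/(42555 + 136) = 1/42691 ≈ 2.3424e-5)
√(I + D(-138)/G(18)) = √(1/42691 + 0/((-6*18²))) = √(1/42691 + 0/((-6*324))) = √(1/42691 + 0/(-1944)) = √(1/42691 + 0*(-1/1944)) = √(1/42691 + 0) = √(1/42691) = √42691/42691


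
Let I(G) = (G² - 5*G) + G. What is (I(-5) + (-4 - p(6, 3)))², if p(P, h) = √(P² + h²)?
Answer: 1726 - 246*√5 ≈ 1175.9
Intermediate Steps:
I(G) = G² - 4*G
(I(-5) + (-4 - p(6, 3)))² = (-5*(-4 - 5) + (-4 - √(6² + 3²)))² = (-5*(-9) + (-4 - √(36 + 9)))² = (45 + (-4 - √45))² = (45 + (-4 - 3*√5))² = (41 - 3*√5)²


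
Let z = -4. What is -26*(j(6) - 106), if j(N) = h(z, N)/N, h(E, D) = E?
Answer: 8320/3 ≈ 2773.3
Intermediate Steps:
j(N) = -4/N
-26*(j(6) - 106) = -26*(-4/6 - 106) = -26*(-4*⅙ - 106) = -26*(-⅔ - 106) = -26*(-320/3) = 8320/3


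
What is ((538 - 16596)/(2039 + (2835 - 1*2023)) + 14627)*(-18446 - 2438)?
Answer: -870560378796/2851 ≈ -3.0535e+8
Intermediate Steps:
((538 - 16596)/(2039 + (2835 - 1*2023)) + 14627)*(-18446 - 2438) = (-16058/(2039 + (2835 - 2023)) + 14627)*(-20884) = (-16058/(2039 + 812) + 14627)*(-20884) = (-16058/2851 + 14627)*(-20884) = (41685519/2851)*(-20884) = -870560378796/2851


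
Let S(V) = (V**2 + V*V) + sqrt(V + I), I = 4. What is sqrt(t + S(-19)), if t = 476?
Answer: sqrt(1198 + I*sqrt(15)) ≈ 34.612 + 0.056*I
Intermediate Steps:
S(V) = sqrt(4 + V) + 2*V**2 (S(V) = (V**2 + V*V) + sqrt(V + 4) = (V**2 + V**2) + sqrt(4 + V) = 2*V**2 + sqrt(4 + V) = sqrt(4 + V) + 2*V**2)
sqrt(t + S(-19)) = sqrt(476 + (sqrt(4 - 19) + 2*(-19)**2)) = sqrt(476 + (sqrt(-15) + 2*361)) = sqrt(476 + (I*sqrt(15) + 722)) = sqrt(476 + (722 + I*sqrt(15))) = sqrt(1198 + I*sqrt(15))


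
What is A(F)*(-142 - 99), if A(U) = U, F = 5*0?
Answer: 0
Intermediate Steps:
F = 0
A(F)*(-142 - 99) = 0*(-142 - 99) = 0*(-241) = 0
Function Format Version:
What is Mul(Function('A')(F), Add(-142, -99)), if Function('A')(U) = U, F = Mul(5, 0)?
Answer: 0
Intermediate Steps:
F = 0
Mul(Function('A')(F), Add(-142, -99)) = Mul(0, Add(-142, -99)) = Mul(0, -241) = 0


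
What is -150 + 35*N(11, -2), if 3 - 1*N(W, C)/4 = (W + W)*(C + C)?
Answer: 12590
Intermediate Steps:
N(W, C) = 12 - 16*C*W (N(W, C) = 12 - 4*(W + W)*(C + C) = 12 - 4*2*W*2*C = 12 - 16*C*W)
-150 + 35*N(11, -2) = -150 + 35*(12 - 16*(-2)*11) = -150 + 35*(12 + 352) = -150 + 35*364 = -150 + 12740 = 12590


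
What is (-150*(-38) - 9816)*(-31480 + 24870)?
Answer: 27206760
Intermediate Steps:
(-150*(-38) - 9816)*(-31480 + 24870) = (5700 - 9816)*(-6610) = -4116*(-6610) = 27206760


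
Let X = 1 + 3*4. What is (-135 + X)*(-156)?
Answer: 19032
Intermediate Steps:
X = 13 (X = 1 + 12 = 13)
(-135 + X)*(-156) = (-135 + 13)*(-156) = -122*(-156) = 19032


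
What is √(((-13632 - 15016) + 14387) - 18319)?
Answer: 6*I*√905 ≈ 180.5*I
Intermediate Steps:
√(((-13632 - 15016) + 14387) - 18319) = √((-28648 + 14387) - 18319) = √(-14261 - 18319) = √(-32580) = 6*I*√905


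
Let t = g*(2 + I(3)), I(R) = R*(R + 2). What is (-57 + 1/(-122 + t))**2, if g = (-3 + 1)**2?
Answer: 9480241/2916 ≈ 3251.1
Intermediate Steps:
I(R) = R*(2 + R)
g = 4 (g = (-2)**2 = 4)
t = 68 (t = 4*(2 + 3*(2 + 3)) = 4*(2 + 3*5) = 4*(2 + 15) = 4*17 = 68)
(-57 + 1/(-122 + t))**2 = (-57 + 1/(-122 + 68))**2 = (-57 + 1/(-54))**2 = (-57 - 1/54)**2 = (-3079/54)**2 = 9480241/2916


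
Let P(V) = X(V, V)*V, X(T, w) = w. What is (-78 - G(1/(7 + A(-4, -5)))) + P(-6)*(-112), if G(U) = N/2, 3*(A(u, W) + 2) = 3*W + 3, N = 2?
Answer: -4111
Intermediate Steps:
A(u, W) = -1 + W (A(u, W) = -2 + (3*W + 3)/3 = -2 + (3 + 3*W)/3 = -2 + (1 + W) = -1 + W)
P(V) = V² (P(V) = V*V = V²)
G(U) = 1 (G(U) = 2/2 = 2*(½) = 1)
(-78 - G(1/(7 + A(-4, -5)))) + P(-6)*(-112) = (-78 - 1*1) + (-6)²*(-112) = (-78 - 1) + 36*(-112) = -79 - 4032 = -4111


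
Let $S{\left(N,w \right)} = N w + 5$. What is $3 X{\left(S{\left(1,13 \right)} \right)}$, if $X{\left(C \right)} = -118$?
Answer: $-354$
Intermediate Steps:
$S{\left(N,w \right)} = 5 + N w$
$3 X{\left(S{\left(1,13 \right)} \right)} = 3 \left(-118\right) = -354$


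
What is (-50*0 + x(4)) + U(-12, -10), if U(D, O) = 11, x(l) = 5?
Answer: 16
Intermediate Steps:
(-50*0 + x(4)) + U(-12, -10) = (-50*0 + 5) + 11 = (0 + 5) + 11 = 5 + 11 = 16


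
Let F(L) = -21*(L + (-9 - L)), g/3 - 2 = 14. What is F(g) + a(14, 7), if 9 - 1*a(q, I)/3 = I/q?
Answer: 429/2 ≈ 214.50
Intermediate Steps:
g = 48 (g = 6 + 3*14 = 6 + 42 = 48)
F(L) = 189 (F(L) = -21*(-9) = 189)
a(q, I) = 27 - 3*I/q
F(g) + a(14, 7) = 189 + (27 - 3*7/14) = 189 + (27 - 3*7*1/14) = 189 + (27 - 3/2) = 189 + 51/2 = 429/2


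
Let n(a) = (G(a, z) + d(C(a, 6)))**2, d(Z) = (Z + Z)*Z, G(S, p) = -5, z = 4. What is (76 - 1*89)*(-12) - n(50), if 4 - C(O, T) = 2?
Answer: 147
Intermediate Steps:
C(O, T) = 2 (C(O, T) = 4 - 1*2 = 4 - 2 = 2)
d(Z) = 2*Z**2 (d(Z) = (2*Z)*Z = 2*Z**2)
n(a) = 9 (n(a) = (-5 + 2*2**2)**2 = (-5 + 2*4)**2 = (-5 + 8)**2 = 3**2 = 9)
(76 - 1*89)*(-12) - n(50) = (76 - 1*89)*(-12) - 1*9 = (76 - 89)*(-12) - 9 = -13*(-12) - 9 = 156 - 9 = 147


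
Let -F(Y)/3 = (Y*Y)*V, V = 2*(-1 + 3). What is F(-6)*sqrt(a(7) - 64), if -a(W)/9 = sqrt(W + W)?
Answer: -432*I*sqrt(64 + 9*sqrt(14)) ≈ -4269.5*I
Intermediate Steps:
a(W) = -9*sqrt(2)*sqrt(W) (a(W) = -9*sqrt(W + W) = -9*sqrt(2)*sqrt(W))
V = 4 (V = 2*2 = 4)
F(Y) = -12*Y**2 (F(Y) = -3*Y*Y*4 = -3*Y**2*4 = -12*Y**2)
F(-6)*sqrt(a(7) - 64) = (-12*(-6)**2)*sqrt(-9*sqrt(2)*sqrt(7) - 64) = (-12*36)*sqrt(-9*sqrt(14) - 64) = -432*sqrt(-64 - 9*sqrt(14))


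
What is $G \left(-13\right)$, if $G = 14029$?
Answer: $-182377$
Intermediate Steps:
$G \left(-13\right) = 14029 \left(-13\right) = -182377$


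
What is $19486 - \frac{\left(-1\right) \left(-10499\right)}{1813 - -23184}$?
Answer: $\frac{487081043}{24997} \approx 19486.0$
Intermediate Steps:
$19486 - \frac{\left(-1\right) \left(-10499\right)}{1813 - -23184} = 19486 - \frac{10499}{1813 + 23184} = 19486 - \frac{10499}{24997} = \frac{487081043}{24997}$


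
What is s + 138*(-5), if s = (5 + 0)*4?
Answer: -670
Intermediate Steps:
s = 20 (s = 5*4 = 20)
s + 138*(-5) = 20 + 138*(-5) = 20 - 690 = -670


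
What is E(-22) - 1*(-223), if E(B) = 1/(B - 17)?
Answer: 8696/39 ≈ 222.97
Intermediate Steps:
E(B) = 1/(-17 + B)
E(-22) - 1*(-223) = 1/(-17 - 22) - 1*(-223) = 1/(-39) + 223 = -1/39 + 223 = 8696/39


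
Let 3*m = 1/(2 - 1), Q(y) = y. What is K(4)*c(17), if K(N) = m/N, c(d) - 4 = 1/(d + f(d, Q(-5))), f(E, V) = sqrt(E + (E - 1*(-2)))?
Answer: 31/92 ≈ 0.33696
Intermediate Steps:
f(E, V) = sqrt(2 + 2*E) (f(E, V) = sqrt(E + (E + 2)) = sqrt(E + (2 + E)) = sqrt(2 + 2*E))
m = 1/3 (m = 1/(3*(2 - 1)) = (1/3)/1 = (1/3)*1 = 1/3 ≈ 0.33333)
c(d) = 4 + 1/(d + sqrt(2 + 2*d))
K(N) = 1/(3*N)
K(4)*c(17) = ((1/3)/4)*((1 + 4*17 + 4*sqrt(2 + 2*17))/(17 + sqrt(2)*sqrt(1 + 17))) = ((1/3)*(1/4))*((1 + 68 + 4*sqrt(2 + 34))/(17 + sqrt(2)*sqrt(18))) = ((1 + 68 + 4*sqrt(36))/(17 + sqrt(2)*(3*sqrt(2))))/12 = ((1 + 68 + 4*6)/(17 + 6))/12 = ((1 + 68 + 24)/23)/12 = ((1/23)*93)/12 = (1/12)*(93/23) = 31/92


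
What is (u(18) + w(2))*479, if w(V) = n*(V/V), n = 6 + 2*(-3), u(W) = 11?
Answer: 5269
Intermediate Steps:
n = 0 (n = 6 - 6 = 0)
w(V) = 0 (w(V) = 0*(V/V) = 0*1 = 0)
(u(18) + w(2))*479 = (11 + 0)*479 = 11*479 = 5269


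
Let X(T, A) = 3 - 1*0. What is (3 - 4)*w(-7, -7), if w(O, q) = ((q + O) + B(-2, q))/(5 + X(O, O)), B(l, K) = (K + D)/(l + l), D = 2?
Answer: 51/32 ≈ 1.5938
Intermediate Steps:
B(l, K) = (2 + K)/(2*l) (B(l, K) = (K + 2)/(l + l) = (2 + K)/((2*l)) = (2 + K)*(1/(2*l)) = (2 + K)/(2*l))
X(T, A) = 3 (X(T, A) = 3 + 0 = 3)
w(O, q) = -1/16 + O/8 + 3*q/32 (w(O, q) = ((q + O) + (½)*(2 + q)/(-2))/(5 + 3) = ((O + q) + (½)*(-½)*(2 + q))/8 = ((O + q) + (-½ - q/4))*(⅛) = (-½ + O + 3*q/4)*(⅛) = -1/16 + O/8 + 3*q/32)
(3 - 4)*w(-7, -7) = (3 - 4)*(-1/16 + (⅛)*(-7) + (3/32)*(-7)) = -(-1/16 - 7/8 - 21/32) = -1*(-51/32) = 51/32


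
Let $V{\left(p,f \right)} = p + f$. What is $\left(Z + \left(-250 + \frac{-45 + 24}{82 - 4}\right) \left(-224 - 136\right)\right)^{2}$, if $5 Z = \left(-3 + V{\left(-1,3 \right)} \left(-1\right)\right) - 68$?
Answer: $\frac{34285135333201}{4225} \approx 8.1148 \cdot 10^{9}$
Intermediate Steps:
$V{\left(p,f \right)} = f + p$
$Z = - \frac{73}{5}$ ($Z = \frac{\left(-3 + \left(3 - 1\right) \left(-1\right)\right) - 68}{5} = \frac{\left(-3 + 2 \left(-1\right)\right) - 68}{5} = \frac{\left(-3 - 2\right) - 68}{5} = \frac{-5 - 68}{5} = \frac{1}{5} \left(-73\right) = - \frac{73}{5} \approx -14.6$)
$\left(Z + \left(-250 + \frac{-45 + 24}{82 - 4}\right) \left(-224 - 136\right)\right)^{2} = \left(- \frac{73}{5} + \left(-250 + \frac{-45 + 24}{82 - 4}\right) \left(-224 - 136\right)\right)^{2} = \left(- \frac{73}{5} + \left(-250 - \frac{21}{78}\right) \left(-360\right)\right)^{2} = \left(- \frac{73}{5} + \left(-250 - \frac{7}{26}\right) \left(-360\right)\right)^{2} = \left(- \frac{73}{5} - - \frac{1171260}{13}\right)^{2} = \left(- \frac{73}{5} + \frac{1171260}{13}\right)^{2} = \left(\frac{5855351}{65}\right)^{2} = \frac{34285135333201}{4225}$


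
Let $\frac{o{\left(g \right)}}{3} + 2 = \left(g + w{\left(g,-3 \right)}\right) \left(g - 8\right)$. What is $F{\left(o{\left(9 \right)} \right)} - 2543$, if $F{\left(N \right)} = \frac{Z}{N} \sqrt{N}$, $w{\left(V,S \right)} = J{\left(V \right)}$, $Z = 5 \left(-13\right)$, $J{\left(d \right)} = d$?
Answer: $-2543 - \frac{65 \sqrt{3}}{12} \approx -2552.4$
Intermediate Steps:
$Z = -65$
$w{\left(V,S \right)} = V$
$o{\left(g \right)} = -6 + 6 g \left(-8 + g\right)$ ($o{\left(g \right)} = -6 + 3 \left(g + g\right) \left(g - 8\right) = -6 + 3 \cdot 2 g \left(-8 + g\right) = -6 + 6 g \left(-8 + g\right)$)
$F{\left(N \right)} = - \frac{65}{\sqrt{N}}$ ($F{\left(N \right)} = - \frac{65}{N} \sqrt{N} = - \frac{65}{\sqrt{N}}$)
$F{\left(o{\left(9 \right)} \right)} - 2543 = - \frac{65}{\sqrt{-6 - 432 + 6 \cdot 9^{2}}} - 2543 = - \frac{65}{\sqrt{-6 - 432 + 6 \cdot 81}} - 2543 = - \frac{65}{\sqrt{-6 - 432 + 486}} - 2543 = - \frac{65}{4 \sqrt{3}} - 2543 = - 65 \frac{\sqrt{3}}{12} - 2543 = - \frac{65 \sqrt{3}}{12} - 2543 = -2543 - \frac{65 \sqrt{3}}{12}$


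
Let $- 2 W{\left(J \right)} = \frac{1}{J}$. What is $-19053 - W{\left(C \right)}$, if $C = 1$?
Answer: $- \frac{38105}{2} \approx -19053.0$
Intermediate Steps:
$W{\left(J \right)} = - \frac{1}{2 J}$
$-19053 - W{\left(C \right)} = -19053 - - \frac{1}{2 \cdot 1} = -19053 - \left(- \frac{1}{2}\right) 1 = -19053 - - \frac{1}{2} = -19053 + \frac{1}{2} = - \frac{38105}{2}$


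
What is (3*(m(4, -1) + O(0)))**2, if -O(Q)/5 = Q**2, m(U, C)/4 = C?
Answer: 144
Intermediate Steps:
m(U, C) = 4*C
O(Q) = -5*Q**2
(3*(m(4, -1) + O(0)))**2 = (3*(4*(-1) - 5*0**2))**2 = (3*(-4 - 5*0))**2 = (3*(-4 + 0))**2 = (3*(-4))**2 = (-12)**2 = 144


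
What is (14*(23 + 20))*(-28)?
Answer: -16856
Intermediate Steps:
(14*(23 + 20))*(-28) = (14*43)*(-28) = 602*(-28) = -16856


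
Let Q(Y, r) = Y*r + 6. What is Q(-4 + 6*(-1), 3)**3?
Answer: -13824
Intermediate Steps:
Q(Y, r) = 6 + Y*r
Q(-4 + 6*(-1), 3)**3 = (6 + (-4 + 6*(-1))*3)**3 = (6 + (-4 - 6)*3)**3 = (6 - 10*3)**3 = (6 - 30)**3 = (-24)**3 = -13824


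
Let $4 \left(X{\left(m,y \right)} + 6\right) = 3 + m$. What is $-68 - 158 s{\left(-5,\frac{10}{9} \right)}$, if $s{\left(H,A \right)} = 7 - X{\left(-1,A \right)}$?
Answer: $-2043$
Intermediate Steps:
$X{\left(m,y \right)} = - \frac{21}{4} + \frac{m}{4}$ ($X{\left(m,y \right)} = -6 + \frac{3 + m}{4} = -6 + \left(\frac{3}{4} + \frac{m}{4}\right) = - \frac{21}{4} + \frac{m}{4}$)
$s{\left(H,A \right)} = \frac{25}{2}$ ($s{\left(H,A \right)} = 7 - \left(- \frac{21}{4} + \frac{1}{4} \left(-1\right)\right) = 7 - \left(- \frac{21}{4} - \frac{1}{4}\right) = 7 - - \frac{11}{2} = 7 + \frac{11}{2} = \frac{25}{2}$)
$-68 - 158 s{\left(-5,\frac{10}{9} \right)} = -68 - 1975 = -2043$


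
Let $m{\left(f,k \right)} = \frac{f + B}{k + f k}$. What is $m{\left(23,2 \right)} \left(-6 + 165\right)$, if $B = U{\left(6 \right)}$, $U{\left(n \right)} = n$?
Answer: $\frac{1537}{16} \approx 96.063$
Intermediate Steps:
$B = 6$
$m{\left(f,k \right)} = \frac{6 + f}{k + f k}$ ($m{\left(f,k \right)} = \frac{f + 6}{k + f k} = \frac{6 + f}{k + f k}$)
$m{\left(23,2 \right)} \left(-6 + 165\right) = \frac{6 + 23}{2 \left(1 + 23\right)} \left(-6 + 165\right) = \frac{1}{2} \cdot \frac{1}{24} \cdot 29 \cdot 159 = \frac{29}{48} \cdot 159 = \frac{1537}{16}$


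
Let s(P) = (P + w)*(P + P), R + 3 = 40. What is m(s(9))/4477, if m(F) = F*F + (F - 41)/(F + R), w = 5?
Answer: 18352867/1293853 ≈ 14.185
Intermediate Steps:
R = 37 (R = -3 + 40 = 37)
s(P) = 2*P*(5 + P) (s(P) = (P + 5)*(P + P) = (5 + P)*(2*P) = 2*P*(5 + P))
m(F) = F**2 + (-41 + F)/(37 + F) (m(F) = F*F + (F - 41)/(F + 37) = F**2 + (-41 + F)/(37 + F))
m(s(9))/4477 = ((-41 + 2*9*(5 + 9) + (2*9*(5 + 9))**3 + 37*(2*9*(5 + 9))**2)/(37 + 2*9*(5 + 9)))/4477 = ((-41 + 2*9*14 + (2*9*14)**3 + 37*(2*9*14)**2)/(37 + 2*9*14))*(1/4477) = ((-41 + 252 + 252**3 + 37*252**2)/(37 + 252))*(1/4477) = ((-41 + 252 + 16003008 + 37*63504)/289)*(1/4477) = ((-41 + 252 + 16003008 + 2349648)/289)*(1/4477) = ((1/289)*18352867)*(1/4477) = (18352867/289)*(1/4477) = 18352867/1293853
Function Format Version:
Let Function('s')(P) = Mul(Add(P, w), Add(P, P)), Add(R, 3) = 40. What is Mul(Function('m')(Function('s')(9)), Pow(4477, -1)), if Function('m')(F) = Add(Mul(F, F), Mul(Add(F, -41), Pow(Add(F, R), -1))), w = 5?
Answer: Rational(18352867, 1293853) ≈ 14.185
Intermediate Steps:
R = 37 (R = Add(-3, 40) = 37)
Function('s')(P) = Mul(2, P, Add(5, P)) (Function('s')(P) = Mul(Add(P, 5), Add(P, P)) = Mul(Add(5, P), Mul(2, P)) = Mul(2, P, Add(5, P)))
Function('m')(F) = Add(Pow(F, 2), Mul(Pow(Add(37, F), -1), Add(-41, F))) (Function('m')(F) = Add(Mul(F, F), Mul(Add(F, -41), Pow(Add(F, 37), -1))) = Add(Pow(F, 2), Mul(Add(-41, F), Pow(Add(37, F), -1))) = Add(Pow(F, 2), Mul(Pow(Add(37, F), -1), Add(-41, F))))
Mul(Function('m')(Function('s')(9)), Pow(4477, -1)) = Mul(Mul(Pow(Add(37, Mul(2, 9, Add(5, 9))), -1), Add(-41, Mul(2, 9, Add(5, 9)), Pow(Mul(2, 9, Add(5, 9)), 3), Mul(37, Pow(Mul(2, 9, Add(5, 9)), 2)))), Pow(4477, -1)) = Mul(Mul(Pow(Add(37, Mul(2, 9, 14)), -1), Add(-41, Mul(2, 9, 14), Pow(Mul(2, 9, 14), 3), Mul(37, Pow(Mul(2, 9, 14), 2)))), Rational(1, 4477)) = Mul(Mul(Pow(Add(37, 252), -1), Add(-41, 252, Pow(252, 3), Mul(37, Pow(252, 2)))), Rational(1, 4477)) = Mul(Mul(Pow(289, -1), Add(-41, 252, 16003008, Mul(37, 63504))), Rational(1, 4477)) = Mul(Mul(Rational(1, 289), Add(-41, 252, 16003008, 2349648)), Rational(1, 4477)) = Mul(Mul(Rational(1, 289), 18352867), Rational(1, 4477)) = Mul(Rational(18352867, 289), Rational(1, 4477)) = Rational(18352867, 1293853)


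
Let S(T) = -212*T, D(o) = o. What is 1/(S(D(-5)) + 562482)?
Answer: 1/563542 ≈ 1.7745e-6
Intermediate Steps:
1/(S(D(-5)) + 562482) = 1/(-212*(-5) + 562482) = 1/(1060 + 562482) = 1/563542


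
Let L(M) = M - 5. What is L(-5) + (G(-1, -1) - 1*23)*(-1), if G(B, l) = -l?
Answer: 12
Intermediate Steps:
L(M) = -5 + M
L(-5) + (G(-1, -1) - 1*23)*(-1) = (-5 - 5) + (-1*(-1) - 1*23)*(-1) = -10 + (1 - 23)*(-1) = -10 - 22*(-1) = -10 + 22 = 12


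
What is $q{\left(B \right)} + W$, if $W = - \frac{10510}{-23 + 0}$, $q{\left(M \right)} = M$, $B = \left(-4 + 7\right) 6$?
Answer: $\frac{10924}{23} \approx 474.96$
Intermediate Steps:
$B = 18$ ($B = 3 \cdot 6 = 18$)
$W = \frac{10510}{23}$ ($W = - \frac{10510}{-23} = \left(-10510\right) \left(- \frac{1}{23}\right) = \frac{10510}{23} \approx 456.96$)
$q{\left(B \right)} + W = 18 + \frac{10510}{23} = \frac{10924}{23}$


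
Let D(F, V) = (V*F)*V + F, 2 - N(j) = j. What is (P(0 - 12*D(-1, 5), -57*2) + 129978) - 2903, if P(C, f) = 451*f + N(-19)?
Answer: 75682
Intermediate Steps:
N(j) = 2 - j
D(F, V) = F + F*V**2 (D(F, V) = (F*V)*V + F = F*V**2 + F = F + F*V**2)
P(C, f) = 21 + 451*f (P(C, f) = 451*f + (2 - 1*(-19)) = 451*f + (2 + 19) = 451*f + 21 = 21 + 451*f)
(P(0 - 12*D(-1, 5), -57*2) + 129978) - 2903 = ((21 + 451*(-57*2)) + 129978) - 2903 = ((21 + 451*(-114)) + 129978) - 2903 = ((21 - 51414) + 129978) - 2903 = (-51393 + 129978) - 2903 = 78585 - 2903 = 75682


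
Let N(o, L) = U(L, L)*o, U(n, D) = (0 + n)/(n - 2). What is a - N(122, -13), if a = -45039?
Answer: -677171/15 ≈ -45145.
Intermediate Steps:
U(n, D) = n/(-2 + n)
N(o, L) = L*o/(-2 + L) (N(o, L) = (L/(-2 + L))*o = L*o/(-2 + L))
a - N(122, -13) = -45039 - (-13)*122/(-2 - 13) = -45039 - (-13)*122/(-15) = -45039 - (-13)*122*(-1)/15 = -45039 - 1*1586/15 = -45039 - 1586/15 = -677171/15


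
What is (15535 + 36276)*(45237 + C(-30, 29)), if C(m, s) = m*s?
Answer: 2298698637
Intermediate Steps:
(15535 + 36276)*(45237 + C(-30, 29)) = (15535 + 36276)*(45237 - 30*29) = 51811*(45237 - 870) = 51811*44367 = 2298698637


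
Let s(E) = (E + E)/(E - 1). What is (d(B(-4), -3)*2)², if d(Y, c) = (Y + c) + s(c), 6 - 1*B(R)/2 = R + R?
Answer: 2809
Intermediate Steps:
B(R) = 12 - 4*R (B(R) = 12 - 2*(R + R) = 12 - 4*R)
s(E) = 2*E/(-1 + E) (s(E) = (2*E)/(-1 + E) = 2*E/(-1 + E))
d(Y, c) = Y + c + 2*c/(-1 + c) (d(Y, c) = (Y + c) + 2*c/(-1 + c) = Y + c + 2*c/(-1 + c))
(d(B(-4), -3)*2)² = (((2*(-3) + (-1 - 3)*((12 - 4*(-4)) - 3))/(-1 - 3))*2)² = (((-6 - 4*((12 + 16) - 3))/(-4))*2)² = (-(-6 - 4*(28 - 3))/4*2)² = (-(-6 - 4*25)/4*2)² = (-(-6 - 100)/4*2)² = (-¼*(-106)*2)² = ((53/2)*2)² = 53² = 2809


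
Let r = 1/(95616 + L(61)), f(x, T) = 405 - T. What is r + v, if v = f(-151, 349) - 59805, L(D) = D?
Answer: -5716605072/95677 ≈ -59749.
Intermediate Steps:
v = -59749 (v = (405 - 1*349) - 59805 = (405 - 349) - 59805 = 56 - 59805 = -59749)
r = 1/95677 (r = 1/(95616 + 61) = 1/95677 ≈ 1.0452e-5)
r + v = 1/95677 - 59749 = -5716605072/95677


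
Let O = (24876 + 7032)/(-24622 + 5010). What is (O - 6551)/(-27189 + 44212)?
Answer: -32127530/83463769 ≈ -0.38493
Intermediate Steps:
O = -7977/4903 (O = 31908/(-19612) = 31908*(-1/19612) = -7977/4903 ≈ -1.6270)
(O - 6551)/(-27189 + 44212) = (-7977/4903 - 6551)/(-27189 + 44212) = -32127530/4903/17023 = -32127530/4903*1/17023 = -32127530/83463769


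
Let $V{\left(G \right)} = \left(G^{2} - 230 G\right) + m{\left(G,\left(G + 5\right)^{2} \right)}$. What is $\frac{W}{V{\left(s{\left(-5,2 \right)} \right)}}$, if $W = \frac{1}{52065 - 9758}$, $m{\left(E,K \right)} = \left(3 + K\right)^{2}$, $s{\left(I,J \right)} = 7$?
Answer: $\frac{1}{848170736} \approx 1.179 \cdot 10^{-9}$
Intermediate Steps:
$W = \frac{1}{42307} \approx 2.3637 \cdot 10^{-5}$
$V{\left(G \right)} = G^{2} + \left(3 + \left(5 + G\right)^{2}\right)^{2} - 230 G$ ($V{\left(G \right)} = \left(G^{2} - 230 G\right) + \left(3 + \left(G + 5\right)^{2}\right)^{2} = \left(G^{2} - 230 G\right) + \left(3 + \left(5 + G\right)^{2}\right)^{2} = G^{2} + \left(3 + \left(5 + G\right)^{2}\right)^{2} - 230 G$)
$\frac{W}{V{\left(s{\left(-5,2 \right)} \right)}} = \frac{1}{42307 \left(7^{2} + \left(3 + \left(5 + 7\right)^{2}\right)^{2} - 1610\right)} = \frac{1}{42307 \left(49 + \left(3 + 12^{2}\right)^{2} - 1610\right)} = \frac{1}{42307 \left(49 + \left(3 + 144\right)^{2} - 1610\right)} = \frac{1}{42307 \left(49 + 147^{2} - 1610\right)} = \frac{1}{42307 \left(49 + 21609 - 1610\right)} = \frac{1}{42307 \cdot 20048} = \frac{1}{42307} \cdot \frac{1}{20048} = \frac{1}{848170736}$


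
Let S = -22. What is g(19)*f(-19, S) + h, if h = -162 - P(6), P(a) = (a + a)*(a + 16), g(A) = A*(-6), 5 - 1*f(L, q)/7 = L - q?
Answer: -2022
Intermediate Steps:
f(L, q) = 35 - 7*L + 7*q (f(L, q) = 35 - 7*(L - q) = 35 + (-7*L + 7*q) = 35 - 7*L + 7*q)
g(A) = -6*A
P(a) = 2*a*(16 + a) (P(a) = (2*a)*(16 + a) = 2*a*(16 + a))
h = -426 (h = -162 - 2*6*(16 + 6) = -162 - 2*6*22 = -162 - 1*264 = -162 - 264 = -426)
g(19)*f(-19, S) + h = (-6*19)*(35 - 7*(-19) + 7*(-22)) - 426 = -114*(35 + 133 - 154) - 426 = -114*14 - 426 = -1596 - 426 = -2022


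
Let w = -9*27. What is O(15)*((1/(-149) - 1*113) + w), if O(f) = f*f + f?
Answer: -12730800/149 ≈ -85442.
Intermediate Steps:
w = -243
O(f) = f + f² (O(f) = f² + f = f + f²)
O(15)*((1/(-149) - 1*113) + w) = (15*(1 + 15))*((1/(-149) - 1*113) - 243) = (15*16)*((-1/149 - 113) - 243) = 240*(-16838/149 - 243) = 240*(-53045/149) = -12730800/149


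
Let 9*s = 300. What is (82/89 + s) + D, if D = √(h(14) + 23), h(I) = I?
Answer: 9146/267 + √37 ≈ 40.337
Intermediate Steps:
s = 100/3 (s = (⅑)*300 = 100/3 ≈ 33.333)
D = √37 (D = √(14 + 23) = √37 ≈ 6.0828)
(82/89 + s) + D = (82/89 + 100/3) + √37 = 9146/267 + √37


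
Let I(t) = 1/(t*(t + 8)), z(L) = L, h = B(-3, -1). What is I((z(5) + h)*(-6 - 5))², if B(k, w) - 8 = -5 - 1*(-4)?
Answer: 1/267911424 ≈ 3.7326e-9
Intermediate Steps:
B(k, w) = 7 (B(k, w) = 8 + (-5 - 1*(-4)) = 8 + (-5 + 4) = 8 - 1 = 7)
h = 7
I(t) = 1/(t*(8 + t))
I((z(5) + h)*(-6 - 5))² = (1/((((5 + 7)*(-6 - 5)))*(8 + (5 + 7)*(-6 - 5))))² = (1/(((12*(-11)))*(8 + 12*(-11))))² = (1/((-132)*(8 - 132)))² = (-1/132/(-124))² = (-1/132*(-1/124))² = (1/16368)² = 1/267911424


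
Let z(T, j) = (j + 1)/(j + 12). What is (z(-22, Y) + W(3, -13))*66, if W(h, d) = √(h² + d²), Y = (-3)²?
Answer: 220/7 + 66*√178 ≈ 911.98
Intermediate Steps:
Y = 9
z(T, j) = (1 + j)/(12 + j)
W(h, d) = √(d² + h²)
(z(-22, Y) + W(3, -13))*66 = ((1 + 9)/(12 + 9) + √((-13)² + 3²))*66 = (10/21 + √(169 + 9))*66 = ((1/21)*10 + √178)*66 = (10/21 + √178)*66 = 220/7 + 66*√178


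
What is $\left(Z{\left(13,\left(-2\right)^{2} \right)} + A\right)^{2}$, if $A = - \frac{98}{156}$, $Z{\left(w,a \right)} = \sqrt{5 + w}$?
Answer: $\frac{111913}{6084} - \frac{49 \sqrt{2}}{13} \approx 13.064$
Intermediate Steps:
$A = - \frac{49}{78}$ ($A = \left(-98\right) \frac{1}{156} = - \frac{49}{78} \approx -0.62821$)
$\left(Z{\left(13,\left(-2\right)^{2} \right)} + A\right)^{2} = \left(\sqrt{5 + 13} - \frac{49}{78}\right)^{2} = \left(\sqrt{18} - \frac{49}{78}\right)^{2} = \left(3 \sqrt{2} - \frac{49}{78}\right)^{2} = \left(- \frac{49}{78} + 3 \sqrt{2}\right)^{2}$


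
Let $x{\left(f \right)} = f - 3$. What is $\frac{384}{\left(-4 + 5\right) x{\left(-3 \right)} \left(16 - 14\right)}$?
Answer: $-32$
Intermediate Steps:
$x{\left(f \right)} = -3 + f$ ($x{\left(f \right)} = f - 3 = -3 + f$)
$\frac{384}{\left(-4 + 5\right) x{\left(-3 \right)} \left(16 - 14\right)} = \frac{384}{\left(-4 + 5\right) \left(-3 - 3\right) \left(16 - 14\right)} = \frac{384}{1 \left(-6\right) 2} = \frac{384}{\left(-6\right) 2} = \frac{384}{-12} = 384 \left(- \frac{1}{12}\right) = -32$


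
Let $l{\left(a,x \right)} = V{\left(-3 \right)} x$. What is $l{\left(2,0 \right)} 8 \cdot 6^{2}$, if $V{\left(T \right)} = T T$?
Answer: $0$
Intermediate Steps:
$V{\left(T \right)} = T^{2}$
$l{\left(a,x \right)} = 9 x$ ($l{\left(a,x \right)} = \left(-3\right)^{2} x = 9 x$)
$l{\left(2,0 \right)} 8 \cdot 6^{2} = 9 \cdot 0 \cdot 8 \cdot 6^{2} = 0 \cdot 8 \cdot 36 = 0 \cdot 36 = 0$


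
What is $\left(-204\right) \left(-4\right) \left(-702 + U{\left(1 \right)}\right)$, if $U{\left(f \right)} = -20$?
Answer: $-589152$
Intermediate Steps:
$\left(-204\right) \left(-4\right) \left(-702 + U{\left(1 \right)}\right) = \left(-204\right) \left(-4\right) \left(-702 - 20\right) = 816 \left(-722\right) = -589152$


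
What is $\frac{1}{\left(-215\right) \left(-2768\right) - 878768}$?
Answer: $- \frac{1}{283648} \approx -3.5255 \cdot 10^{-6}$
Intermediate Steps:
$\frac{1}{\left(-215\right) \left(-2768\right) - 878768} = \frac{1}{595120 - 878768} = \frac{1}{-283648} = - \frac{1}{283648}$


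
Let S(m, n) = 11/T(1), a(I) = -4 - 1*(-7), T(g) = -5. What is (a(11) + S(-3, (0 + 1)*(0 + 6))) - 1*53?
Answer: -261/5 ≈ -52.200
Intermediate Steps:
a(I) = 3 (a(I) = -4 + 7 = 3)
S(m, n) = -11/5 (S(m, n) = 11/(-5) = 11*(-1/5) = -11/5)
(a(11) + S(-3, (0 + 1)*(0 + 6))) - 1*53 = (3 - 11/5) - 1*53 = 4/5 - 53 = -261/5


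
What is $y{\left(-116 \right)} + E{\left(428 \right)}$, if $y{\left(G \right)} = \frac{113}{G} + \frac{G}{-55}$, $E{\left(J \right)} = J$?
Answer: $\frac{2737881}{6380} \approx 429.13$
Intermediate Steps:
$y{\left(G \right)} = \frac{113}{G} - \frac{G}{55}$ ($y{\left(G \right)} = \frac{113}{G} + G \left(- \frac{1}{55}\right) = \frac{113}{G} - \frac{G}{55}$)
$y{\left(-116 \right)} + E{\left(428 \right)} = \left(\frac{113}{-116} - - \frac{116}{55}\right) + 428 = \left(113 \left(- \frac{1}{116}\right) + \frac{116}{55}\right) + 428 = \left(- \frac{113}{116} + \frac{116}{55}\right) + 428 = \frac{7241}{6380} + 428 = \frac{2737881}{6380}$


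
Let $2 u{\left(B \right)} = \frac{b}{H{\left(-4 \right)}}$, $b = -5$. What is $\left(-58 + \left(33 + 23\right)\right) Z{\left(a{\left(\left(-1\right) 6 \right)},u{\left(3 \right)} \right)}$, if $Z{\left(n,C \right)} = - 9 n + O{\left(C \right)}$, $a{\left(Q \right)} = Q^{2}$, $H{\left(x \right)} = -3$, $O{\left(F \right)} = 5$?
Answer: $638$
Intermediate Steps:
$u{\left(B \right)} = \frac{5}{6}$ ($u{\left(B \right)} = \frac{\left(-5\right) \frac{1}{-3}}{2} = \frac{\left(-5\right) \left(- \frac{1}{3}\right)}{2} = \frac{1}{2} \cdot \frac{5}{3} = \frac{5}{6}$)
$Z{\left(n,C \right)} = 5 - 9 n$ ($Z{\left(n,C \right)} = - 9 n + 5 = 5 - 9 n$)
$\left(-58 + \left(33 + 23\right)\right) Z{\left(a{\left(\left(-1\right) 6 \right)},u{\left(3 \right)} \right)} = \left(-58 + \left(33 + 23\right)\right) \left(5 - 9 \left(\left(-1\right) 6\right)^{2}\right) = \left(-58 + 56\right) \left(5 - 9 \left(-6\right)^{2}\right) = - 2 \left(5 - 324\right) = \left(-2\right) \left(-319\right) = 638$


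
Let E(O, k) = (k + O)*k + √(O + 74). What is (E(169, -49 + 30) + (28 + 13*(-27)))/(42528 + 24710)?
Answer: -3173/67238 + 9*√3/67238 ≈ -0.046959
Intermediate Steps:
E(O, k) = √(74 + O) + k*(O + k) (E(O, k) = (O + k)*k + √(74 + O) = k*(O + k) + √(74 + O) = √(74 + O) + k*(O + k))
(E(169, -49 + 30) + (28 + 13*(-27)))/(42528 + 24710) = (((-49 + 30)² + √(74 + 169) + 169*(-49 + 30)) + (28 + 13*(-27)))/(42528 + 24710) = (((-19)² + √243 + 169*(-19)) + (28 - 351))/67238 = ((361 + 9*√3 - 3211) - 323)*(1/67238) = ((-2850 + 9*√3) - 323)*(1/67238) = (-3173 + 9*√3)*(1/67238) = -3173/67238 + 9*√3/67238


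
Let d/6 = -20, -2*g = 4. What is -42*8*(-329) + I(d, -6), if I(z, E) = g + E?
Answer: 110536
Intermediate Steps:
g = -2 (g = -½*4 = -2)
d = -120 (d = 6*(-20) = -120)
I(z, E) = -2 + E
-42*8*(-329) + I(d, -6) = -42*8*(-329) + (-2 - 6) = -336*(-329) - 8 = 110544 - 8 = 110536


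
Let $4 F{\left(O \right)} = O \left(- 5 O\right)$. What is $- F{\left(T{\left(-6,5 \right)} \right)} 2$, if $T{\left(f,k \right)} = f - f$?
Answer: $0$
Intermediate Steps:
$T{\left(f,k \right)} = 0$
$F{\left(O \right)} = - \frac{5 O^{2}}{4}$ ($F{\left(O \right)} = \frac{O \left(- 5 O\right)}{4} = \frac{\left(-5\right) O^{2}}{4} = - \frac{5 O^{2}}{4}$)
$- F{\left(T{\left(-6,5 \right)} \right)} 2 = - - \frac{5 \cdot 0^{2}}{4} \cdot 2 = - \left(- \frac{5}{4}\right) 0 \cdot 2 = - 0 \cdot 2 = \left(-1\right) 0 = 0$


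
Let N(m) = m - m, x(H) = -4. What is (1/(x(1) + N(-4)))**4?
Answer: 1/256 ≈ 0.0039063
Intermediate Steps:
N(m) = 0
(1/(x(1) + N(-4)))**4 = (1/(-4 + 0))**4 = (1/(-4))**4 = (-1/4)**4 = 1/256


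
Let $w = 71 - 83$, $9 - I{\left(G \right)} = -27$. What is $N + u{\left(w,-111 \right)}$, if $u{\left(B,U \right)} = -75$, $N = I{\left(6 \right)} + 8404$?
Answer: $8365$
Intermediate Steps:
$I{\left(G \right)} = 36$ ($I{\left(G \right)} = 9 - -27 = 9 + 27 = 36$)
$N = 8440$ ($N = 36 + 8404 = 8440$)
$w = -12$ ($w = 71 - 83 = -12$)
$N + u{\left(w,-111 \right)} = 8440 - 75 = 8365$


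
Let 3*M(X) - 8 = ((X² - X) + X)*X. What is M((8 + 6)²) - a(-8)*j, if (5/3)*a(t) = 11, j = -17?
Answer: 12549801/5 ≈ 2.5100e+6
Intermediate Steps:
a(t) = 33/5 (a(t) = (⅗)*11 = 33/5)
M(X) = 8/3 + X³/3 (M(X) = 8/3 + (((X² - X) + X)*X)/3 = 8/3 + (X²*X)/3 = 8/3 + X³/3)
M((8 + 6)²) - a(-8)*j = (8/3 + ((8 + 6)²)³/3) - 33*(-17)/5 = (8/3 + (14²)³/3) - 1*(-561/5) = (8/3 + (⅓)*196³) + 561/5 = (8/3 + (⅓)*7529536) + 561/5 = (8/3 + 7529536/3) + 561/5 = 2509848 + 561/5 = 12549801/5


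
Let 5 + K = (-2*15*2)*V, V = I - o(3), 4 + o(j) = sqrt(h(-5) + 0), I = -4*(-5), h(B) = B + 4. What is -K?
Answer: 1445 - 60*I ≈ 1445.0 - 60.0*I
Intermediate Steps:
h(B) = 4 + B
I = 20
o(j) = -4 + I (o(j) = -4 + sqrt((4 - 5) + 0) = -4 + sqrt(-1 + 0) = -4 + sqrt(-1) = -4 + I)
V = 24 - I (V = 20 - (-4 + I) = 20 + (4 - I) = 24 - I ≈ 24.0 - 1.0*I)
K = -1445 + 60*I (K = -5 + (-2*15*2)*(24 - I) = -5 + (-30*2)*(24 - I) = -5 - 60*(24 - I) = -5 + (-1440 + 60*I) = -1445 + 60*I ≈ -1445.0 + 60.0*I)
-K = -(-1445 + 60*I) = 1445 - 60*I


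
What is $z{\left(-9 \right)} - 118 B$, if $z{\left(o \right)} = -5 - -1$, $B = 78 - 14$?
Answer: $-7556$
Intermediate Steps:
$B = 64$ ($B = 78 - 14 = 64$)
$z{\left(o \right)} = -4$ ($z{\left(o \right)} = -5 + 1 = -4$)
$z{\left(-9 \right)} - 118 B = -4 - 7552 = -7556$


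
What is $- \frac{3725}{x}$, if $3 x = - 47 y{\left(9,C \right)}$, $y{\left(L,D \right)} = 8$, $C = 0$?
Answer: $\frac{11175}{376} \approx 29.721$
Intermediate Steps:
$x = - \frac{376}{3}$ ($x = \frac{\left(-47\right) 8}{3} = \frac{1}{3} \left(-376\right) = - \frac{376}{3} \approx -125.33$)
$- \frac{3725}{x} = - \frac{3725}{- \frac{376}{3}} = \left(-3725\right) \left(- \frac{3}{376}\right) = \frac{11175}{376}$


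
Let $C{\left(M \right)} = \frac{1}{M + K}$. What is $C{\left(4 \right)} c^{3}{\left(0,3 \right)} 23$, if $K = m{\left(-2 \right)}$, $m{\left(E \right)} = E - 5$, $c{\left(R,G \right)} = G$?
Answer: $-207$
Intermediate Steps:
$m{\left(E \right)} = -5 + E$ ($m{\left(E \right)} = E - 5 = -5 + E$)
$K = -7$ ($K = -5 - 2 = -7$)
$C{\left(M \right)} = \frac{1}{-7 + M}$ ($C{\left(M \right)} = \frac{1}{M - 7} = \frac{1}{-7 + M}$)
$C{\left(4 \right)} c^{3}{\left(0,3 \right)} 23 = \frac{3^{3}}{-7 + 4} \cdot 23 = \frac{1}{-3} \cdot 27 \cdot 23 = \left(- \frac{1}{3}\right) 27 \cdot 23 = \left(-9\right) 23 = -207$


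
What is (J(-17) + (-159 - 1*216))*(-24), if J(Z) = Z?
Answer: 9408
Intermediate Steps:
(J(-17) + (-159 - 1*216))*(-24) = (-17 + (-159 - 1*216))*(-24) = (-17 + (-159 - 216))*(-24) = (-17 - 375)*(-24) = -392*(-24) = 9408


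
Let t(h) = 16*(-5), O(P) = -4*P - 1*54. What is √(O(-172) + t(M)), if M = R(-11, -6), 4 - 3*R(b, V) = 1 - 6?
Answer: √554 ≈ 23.537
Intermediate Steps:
R(b, V) = 3 (R(b, V) = 4/3 - (1 - 6)/3 = 4/3 - ⅓*(-5) = 4/3 + 5/3 = 3)
M = 3
O(P) = -54 - 4*P (O(P) = -4*P - 54 = -54 - 4*P)
t(h) = -80
√(O(-172) + t(M)) = √((-54 - 4*(-172)) - 80) = √((-54 + 688) - 80) = √(634 - 80) = √554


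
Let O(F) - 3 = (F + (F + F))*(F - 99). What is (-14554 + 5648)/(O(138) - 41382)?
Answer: 8906/25233 ≈ 0.35295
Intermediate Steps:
O(F) = 3 + 3*F*(-99 + F) (O(F) = 3 + (F + (F + F))*(F - 99) = 3 + (F + 2*F)*(-99 + F) = 3 + (3*F)*(-99 + F) = 3 + 3*F*(-99 + F))
(-14554 + 5648)/(O(138) - 41382) = (-14554 + 5648)/((3 - 297*138 + 3*138**2) - 41382) = -8906/((3 - 40986 + 3*19044) - 41382) = -8906/((3 - 40986 + 57132) - 41382) = -8906/(16149 - 41382) = -8906/(-25233) = -8906*(-1/25233) = 8906/25233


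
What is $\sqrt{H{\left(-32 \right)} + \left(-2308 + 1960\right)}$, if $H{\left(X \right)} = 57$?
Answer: $i \sqrt{291} \approx 17.059 i$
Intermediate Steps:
$\sqrt{H{\left(-32 \right)} + \left(-2308 + 1960\right)} = \sqrt{57 + \left(-2308 + 1960\right)} = \sqrt{57 - 348} = \sqrt{-291} = i \sqrt{291}$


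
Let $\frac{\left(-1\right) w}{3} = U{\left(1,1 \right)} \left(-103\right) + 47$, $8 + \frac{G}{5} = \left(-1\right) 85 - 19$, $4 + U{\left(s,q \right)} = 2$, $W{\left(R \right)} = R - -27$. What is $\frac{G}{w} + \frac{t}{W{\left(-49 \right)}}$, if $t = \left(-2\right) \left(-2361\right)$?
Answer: $- \frac{14759}{69} \approx -213.9$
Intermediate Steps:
$W{\left(R \right)} = 27 + R$ ($W{\left(R \right)} = R + 27 = 27 + R$)
$U{\left(s,q \right)} = -2$ ($U{\left(s,q \right)} = -4 + 2 = -2$)
$G = -560$ ($G = -40 + 5 \left(\left(-1\right) 85 - 19\right) = -40 + 5 \left(-85 - 19\right) = -40 + 5 \left(-104\right) = -40 - 520 = -560$)
$t = 4722$
$w = -759$ ($w = - 3 \left(\left(-2\right) \left(-103\right) + 47\right) = - 3 \left(206 + 47\right) = \left(-3\right) 253 = -759$)
$\frac{G}{w} + \frac{t}{W{\left(-49 \right)}} = - \frac{560}{-759} + \frac{4722}{27 - 49} = \left(-560\right) \left(- \frac{1}{759}\right) + \frac{4722}{-22} = \frac{560}{759} + 4722 \left(- \frac{1}{22}\right) = \frac{560}{759} - \frac{2361}{11} = - \frac{14759}{69}$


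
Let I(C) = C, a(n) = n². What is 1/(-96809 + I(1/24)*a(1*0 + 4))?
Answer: -3/290425 ≈ -1.0330e-5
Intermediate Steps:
1/(-96809 + I(1/24)*a(1*0 + 4)) = 1/(-96809 + (1*0 + 4)²/24) = 1/(-96809 + (0 + 4)²/24) = 1/(-96809 + (1/24)*4²) = 1/(-96809 + (1/24)*16) = 1/(-96809 + ⅔) = 1/(-290425/3) = -3/290425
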